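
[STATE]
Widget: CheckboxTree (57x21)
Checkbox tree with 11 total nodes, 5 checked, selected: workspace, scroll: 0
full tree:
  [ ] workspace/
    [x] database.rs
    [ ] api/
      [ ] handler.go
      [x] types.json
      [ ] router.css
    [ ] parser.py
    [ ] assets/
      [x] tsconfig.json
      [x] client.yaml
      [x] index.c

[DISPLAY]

>[-] workspace/                                          
   [x] database.rs                                       
   [-] api/                                              
     [ ] handler.go                                      
     [x] types.json                                      
     [ ] router.css                                      
   [ ] parser.py                                         
   [x] assets/                                           
     [x] tsconfig.json                                   
     [x] client.yaml                                     
     [x] index.c                                         
                                                         
                                                         
                                                         
                                                         
                                                         
                                                         
                                                         
                                                         
                                                         
                                                         


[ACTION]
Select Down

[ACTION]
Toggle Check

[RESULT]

 [-] workspace/                                          
>  [ ] database.rs                                       
   [-] api/                                              
     [ ] handler.go                                      
     [x] types.json                                      
     [ ] router.css                                      
   [ ] parser.py                                         
   [x] assets/                                           
     [x] tsconfig.json                                   
     [x] client.yaml                                     
     [x] index.c                                         
                                                         
                                                         
                                                         
                                                         
                                                         
                                                         
                                                         
                                                         
                                                         
                                                         


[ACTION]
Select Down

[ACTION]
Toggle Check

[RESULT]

 [-] workspace/                                          
   [ ] database.rs                                       
>  [x] api/                                              
     [x] handler.go                                      
     [x] types.json                                      
     [x] router.css                                      
   [ ] parser.py                                         
   [x] assets/                                           
     [x] tsconfig.json                                   
     [x] client.yaml                                     
     [x] index.c                                         
                                                         
                                                         
                                                         
                                                         
                                                         
                                                         
                                                         
                                                         
                                                         
                                                         


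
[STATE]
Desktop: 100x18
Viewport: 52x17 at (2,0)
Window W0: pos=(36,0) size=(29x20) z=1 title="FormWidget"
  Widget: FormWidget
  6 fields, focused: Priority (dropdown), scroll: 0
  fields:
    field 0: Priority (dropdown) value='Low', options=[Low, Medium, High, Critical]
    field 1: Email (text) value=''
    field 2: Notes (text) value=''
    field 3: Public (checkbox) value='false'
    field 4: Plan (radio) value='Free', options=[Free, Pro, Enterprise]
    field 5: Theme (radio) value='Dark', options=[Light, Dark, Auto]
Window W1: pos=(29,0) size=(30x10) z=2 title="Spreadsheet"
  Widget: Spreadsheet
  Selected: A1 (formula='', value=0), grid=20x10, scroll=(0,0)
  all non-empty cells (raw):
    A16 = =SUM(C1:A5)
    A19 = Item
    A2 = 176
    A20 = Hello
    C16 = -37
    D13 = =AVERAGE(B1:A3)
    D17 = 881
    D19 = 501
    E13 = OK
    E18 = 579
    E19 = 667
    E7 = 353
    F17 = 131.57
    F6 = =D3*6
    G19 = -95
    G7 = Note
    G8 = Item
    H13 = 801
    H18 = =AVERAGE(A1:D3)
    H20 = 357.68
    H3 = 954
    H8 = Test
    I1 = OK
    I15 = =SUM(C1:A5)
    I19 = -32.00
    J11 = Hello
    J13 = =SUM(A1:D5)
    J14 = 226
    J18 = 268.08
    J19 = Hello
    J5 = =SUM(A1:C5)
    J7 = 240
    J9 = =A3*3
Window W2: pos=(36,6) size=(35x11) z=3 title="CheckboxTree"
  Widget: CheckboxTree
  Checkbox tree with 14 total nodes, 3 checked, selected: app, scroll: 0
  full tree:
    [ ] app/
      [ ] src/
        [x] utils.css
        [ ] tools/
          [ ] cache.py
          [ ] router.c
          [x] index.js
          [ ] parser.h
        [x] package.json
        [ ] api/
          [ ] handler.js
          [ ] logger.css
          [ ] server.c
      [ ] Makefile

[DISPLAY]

                           ┏━━━━━━━━━━━━━━━━━━━━━━━━
                           ┃ Spreadsheet            
                           ┠────────────────────────
                           ┃A1:                     
                           ┃       A       B       C
                           ┃------------------------
                           ┃  1   ┏━━━━━━━━━━━━━━━━━
                           ┃  2   ┃ CheckboxTree    
                           ┃  3   ┠─────────────────
                           ┗━━━━━━┃>[-] app/        
                                  ┃   [-] src/      
                                  ┃     [x] utils.cs
                                  ┃     [-] tools/  
                                  ┃       [ ] cache.
                                  ┃       [ ] router
                                  ┃       [x] index.
                                  ┗━━━━━━━━━━━━━━━━━


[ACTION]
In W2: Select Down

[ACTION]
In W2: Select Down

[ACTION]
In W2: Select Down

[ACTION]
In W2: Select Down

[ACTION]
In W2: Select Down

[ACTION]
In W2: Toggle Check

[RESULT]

                           ┏━━━━━━━━━━━━━━━━━━━━━━━━
                           ┃ Spreadsheet            
                           ┠────────────────────────
                           ┃A1:                     
                           ┃       A       B       C
                           ┃------------------------
                           ┃  1   ┏━━━━━━━━━━━━━━━━━
                           ┃  2   ┃ CheckboxTree    
                           ┃  3   ┠─────────────────
                           ┗━━━━━━┃ [-] app/        
                                  ┃   [-] src/      
                                  ┃     [x] utils.cs
                                  ┃     [-] tools/  
                                  ┃       [ ] cache.
                                  ┃>      [x] router
                                  ┃       [x] index.
                                  ┗━━━━━━━━━━━━━━━━━


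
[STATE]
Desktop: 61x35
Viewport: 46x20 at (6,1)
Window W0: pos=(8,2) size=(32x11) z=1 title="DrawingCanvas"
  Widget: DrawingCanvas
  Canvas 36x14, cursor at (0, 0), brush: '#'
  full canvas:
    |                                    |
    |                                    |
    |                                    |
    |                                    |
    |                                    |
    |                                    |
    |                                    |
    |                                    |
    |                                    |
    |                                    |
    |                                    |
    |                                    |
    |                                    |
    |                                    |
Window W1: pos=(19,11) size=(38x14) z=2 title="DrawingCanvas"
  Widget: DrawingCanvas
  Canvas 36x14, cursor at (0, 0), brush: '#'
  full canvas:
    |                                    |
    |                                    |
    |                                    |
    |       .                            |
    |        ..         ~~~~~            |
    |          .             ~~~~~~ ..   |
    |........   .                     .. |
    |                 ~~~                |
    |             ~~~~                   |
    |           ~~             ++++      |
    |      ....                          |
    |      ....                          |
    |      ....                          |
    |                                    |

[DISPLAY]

                                              
  ┏━━━━━━━━━━━━━━━━━━━━━━━━━━━━━━┓            
  ┃ DrawingCanvas                ┃            
  ┠──────────────────────────────┨            
  ┃+                             ┃            
  ┃                              ┃            
  ┃                              ┃            
  ┃                              ┃            
  ┃                              ┃            
  ┃                              ┃            
  ┃          ┏━━━━━━━━━━━━━━━━━━━━━━━━━━━━━━━━
  ┗━━━━━━━━━━┃ DrawingCanvas                  
             ┠────────────────────────────────
             ┃+                               
             ┃                                
             ┃                                
             ┃       .                        
             ┃        ..         ~~~~~        
             ┃          .             ~~~~~~ .
             ┃........   .                    


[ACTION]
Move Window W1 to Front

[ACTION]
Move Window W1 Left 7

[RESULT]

                                              
  ┏━━━━━━━━━━━━━━━━━━━━━━━━━━━━━━┓            
  ┃ DrawingCanvas                ┃            
  ┠──────────────────────────────┨            
  ┃+                             ┃            
  ┃                              ┃            
  ┃                              ┃            
  ┃                              ┃            
  ┃                              ┃            
  ┃                              ┃            
  ┃   ┏━━━━━━━━━━━━━━━━━━━━━━━━━━━━━━━━━━━━┓  
  ┗━━━┃ DrawingCanvas                      ┃  
      ┠────────────────────────────────────┨  
      ┃+                                   ┃  
      ┃                                    ┃  
      ┃                                    ┃  
      ┃       .                            ┃  
      ┃        ..         ~~~~~            ┃  
      ┃          .             ~~~~~~ ..   ┃  
      ┃........   .                     .. ┃  


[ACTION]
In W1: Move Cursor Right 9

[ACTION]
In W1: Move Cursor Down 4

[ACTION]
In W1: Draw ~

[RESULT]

                                              
  ┏━━━━━━━━━━━━━━━━━━━━━━━━━━━━━━┓            
  ┃ DrawingCanvas                ┃            
  ┠──────────────────────────────┨            
  ┃+                             ┃            
  ┃                              ┃            
  ┃                              ┃            
  ┃                              ┃            
  ┃                              ┃            
  ┃                              ┃            
  ┃   ┏━━━━━━━━━━━━━━━━━━━━━━━━━━━━━━━━━━━━┓  
  ┗━━━┃ DrawingCanvas                      ┃  
      ┠────────────────────────────────────┨  
      ┃                                    ┃  
      ┃                                    ┃  
      ┃                                    ┃  
      ┃       .                            ┃  
      ┃        .~         ~~~~~            ┃  
      ┃          .             ~~~~~~ ..   ┃  
      ┃........   .                     .. ┃  


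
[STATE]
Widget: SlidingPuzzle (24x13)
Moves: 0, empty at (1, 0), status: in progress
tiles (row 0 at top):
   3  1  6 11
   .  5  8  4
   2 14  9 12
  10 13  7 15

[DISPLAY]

┌────┬────┬────┬────┐   
│  3 │  1 │  6 │ 11 │   
├────┼────┼────┼────┤   
│    │  5 │  8 │  4 │   
├────┼────┼────┼────┤   
│  2 │ 14 │  9 │ 12 │   
├────┼────┼────┼────┤   
│ 10 │ 13 │  7 │ 15 │   
└────┴────┴────┴────┘   
Moves: 0                
                        
                        
                        


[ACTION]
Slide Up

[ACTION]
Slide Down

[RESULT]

┌────┬────┬────┬────┐   
│  3 │  1 │  6 │ 11 │   
├────┼────┼────┼────┤   
│    │  5 │  8 │  4 │   
├────┼────┼────┼────┤   
│  2 │ 14 │  9 │ 12 │   
├────┼────┼────┼────┤   
│ 10 │ 13 │  7 │ 15 │   
└────┴────┴────┴────┘   
Moves: 2                
                        
                        
                        


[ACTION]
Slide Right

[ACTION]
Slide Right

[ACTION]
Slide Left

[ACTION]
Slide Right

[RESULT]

┌────┬────┬────┬────┐   
│  3 │  1 │  6 │ 11 │   
├────┼────┼────┼────┤   
│    │  5 │  8 │  4 │   
├────┼────┼────┼────┤   
│  2 │ 14 │  9 │ 12 │   
├────┼────┼────┼────┤   
│ 10 │ 13 │  7 │ 15 │   
└────┴────┴────┴────┘   
Moves: 4                
                        
                        
                        


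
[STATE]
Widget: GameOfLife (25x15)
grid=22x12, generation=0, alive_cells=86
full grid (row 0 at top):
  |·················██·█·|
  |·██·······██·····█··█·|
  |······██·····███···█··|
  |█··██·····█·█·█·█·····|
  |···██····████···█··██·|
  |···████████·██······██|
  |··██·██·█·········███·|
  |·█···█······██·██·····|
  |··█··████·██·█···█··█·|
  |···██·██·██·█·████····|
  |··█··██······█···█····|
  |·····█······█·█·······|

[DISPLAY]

Gen: 0                   
·················██·█·   
·██·······██·····█··█·   
······██·····███···█··   
█··██·····█·█·█·█·····   
···██····████···█··██·   
···████████·██······██   
··██·██·█·········███·   
·█···█······██·██·····   
··█··████·██·█···█··█·   
···██·██·██·█·████····   
··█··██······█···█····   
·····█······█·█·······   
                         
                         


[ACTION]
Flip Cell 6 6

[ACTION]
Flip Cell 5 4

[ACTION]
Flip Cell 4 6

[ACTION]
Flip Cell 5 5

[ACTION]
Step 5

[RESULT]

Gen: 5                   
··█··············██···   
·█·██···········██·█··   
·····██···█······██···   
·█·█·██···██······███·   
··█·██········█··█····   
···█···········█·█··██   
·██·····██··█···██····   
·██·····█···██·██·····   
·██···········█····██·   
·██····█··█···█···███·   
·········█·····█······   
········█········█····   
                         
                         


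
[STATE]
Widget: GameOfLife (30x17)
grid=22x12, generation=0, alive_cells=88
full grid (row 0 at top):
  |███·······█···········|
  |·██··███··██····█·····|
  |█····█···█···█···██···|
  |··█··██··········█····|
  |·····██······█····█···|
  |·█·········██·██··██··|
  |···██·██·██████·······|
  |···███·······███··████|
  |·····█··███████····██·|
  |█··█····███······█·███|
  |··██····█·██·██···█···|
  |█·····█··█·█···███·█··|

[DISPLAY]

Gen: 0                        
███·······█···········        
·██··███··██····█·····        
█····█···█···█···██···        
··█··██··········█····        
·····██······█····█···        
·█·········██·██··██··        
···██·██·██████·······        
···███·······███··████        
·····█··███████····██·        
█··█····███······█·███        
··██····█·██·██···█···        
█·····█··█·█···███·█··        
                              
                              
                              
                              


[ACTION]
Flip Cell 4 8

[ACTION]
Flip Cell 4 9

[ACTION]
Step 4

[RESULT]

Gen: 4                        
······███········█····        
····██·█·█······█·██··        
···██·██·····██·█·██··        
·········█·████·······        
······█·····█·········        
·····█·······██·······        
·██·····█·····███████·        
··██····█·············        
···█···███··█·██······        
·····███████████······        
······█·█·█······█····        
·······██··█····██····        
                              
                              
                              
                              


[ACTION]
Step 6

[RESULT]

Gen: 10                       
····█··█··········██··        
···█·····█··········█·        
··█······█···········█        
······██··········█·█·        
···█·██·····████···█··        
····██······█·██······        
███········█····██··█·        
█··········█████████··        
███··········█········        
···········█·····█····        
············█·█··█····        
·············█········        
                              
                              
                              
                              


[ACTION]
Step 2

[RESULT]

Gen: 12                       
···················██·        
··················█··█        
······█·█·········█··█        
······███····██···█··█        
··██···█···██·█····██·        
███████····██·········        
██·███····██·██···██··        
··········██·█·█··██··        
██·········█···█······        
██·········█··········        
··············█·······        
············██········        
                              
                              
                              
                              


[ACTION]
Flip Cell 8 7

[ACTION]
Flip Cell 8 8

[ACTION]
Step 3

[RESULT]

Gen: 15                       
····················█·        
··················█··█        
············███·███·██        
············█··████··█        
········█···█···███·██        
·················██·█·        
············██·█·█··█·        
█···········██·██·██··        
█·············█·······        
██··········█·█·······        
···········█··█·······        
············██········        
                              
                              
                              
                              


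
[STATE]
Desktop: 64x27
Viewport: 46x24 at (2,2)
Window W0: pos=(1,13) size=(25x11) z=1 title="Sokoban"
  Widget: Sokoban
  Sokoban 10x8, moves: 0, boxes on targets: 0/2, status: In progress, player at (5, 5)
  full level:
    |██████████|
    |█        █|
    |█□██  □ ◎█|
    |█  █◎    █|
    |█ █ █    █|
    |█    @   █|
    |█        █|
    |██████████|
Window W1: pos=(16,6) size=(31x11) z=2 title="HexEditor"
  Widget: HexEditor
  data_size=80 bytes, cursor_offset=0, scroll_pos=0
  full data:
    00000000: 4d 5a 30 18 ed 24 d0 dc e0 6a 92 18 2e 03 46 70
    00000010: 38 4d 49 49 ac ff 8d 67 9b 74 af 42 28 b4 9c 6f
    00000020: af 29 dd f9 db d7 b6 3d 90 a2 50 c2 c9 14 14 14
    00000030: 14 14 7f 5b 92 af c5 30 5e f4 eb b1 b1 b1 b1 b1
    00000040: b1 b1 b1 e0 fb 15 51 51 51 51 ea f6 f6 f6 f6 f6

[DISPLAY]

                                              
                                              
                                              
                                              
              ┏━━━━━━━━━━━━━━━━━━━━━━━━━━━━━┓ 
              ┃ HexEditor                   ┃ 
              ┠─────────────────────────────┨ 
              ┃00000000  4D 5a 30 18 ed 24 d┃ 
              ┃00000010  38 4d 49 49 ac ff 8┃ 
              ┃00000020  af 29 dd f9 db d7 b┃ 
              ┃00000030  14 14 7f 5b 92 af c┃ 
━━━━━━━━━━━━━━┃00000040  b1 b1 b1 e0 fb 15 5┃ 
 Sokoban      ┃                             ┃ 
──────────────┃                             ┃ 
██████████    ┗━━━━━━━━━━━━━━━━━━━━━━━━━━━━━┛ 
█        █             ┃                      
█□██  □ ◎█             ┃                      
█  █◎    █             ┃                      
█ █ █    █             ┃                      
█    @   █             ┃                      
█        █             ┃                      
━━━━━━━━━━━━━━━━━━━━━━━┛                      
                                              
                                              


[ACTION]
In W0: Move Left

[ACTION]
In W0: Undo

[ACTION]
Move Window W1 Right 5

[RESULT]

                                              
                                              
                                              
                                              
                   ┏━━━━━━━━━━━━━━━━━━━━━━━━━━
                   ┃ HexEditor                
                   ┠──────────────────────────
                   ┃00000000  4D 5a 30 18 ed 2
                   ┃00000010  38 4d 49 49 ac f
                   ┃00000020  af 29 dd f9 db d
                   ┃00000030  14 14 7f 5b 92 a
━━━━━━━━━━━━━━━━━━━┃00000040  b1 b1 b1 e0 fb 1
 Sokoban           ┃                          
───────────────────┃                          
██████████         ┗━━━━━━━━━━━━━━━━━━━━━━━━━━
█        █             ┃                      
█□██  □ ◎█             ┃                      
█  █◎    █             ┃                      
█ █ █    █             ┃                      
█    @   █             ┃                      
█        █             ┃                      
━━━━━━━━━━━━━━━━━━━━━━━┛                      
                                              
                                              


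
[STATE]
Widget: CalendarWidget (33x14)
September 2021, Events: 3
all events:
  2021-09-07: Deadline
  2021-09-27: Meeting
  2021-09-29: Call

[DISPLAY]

          September 2021         
Mo Tu We Th Fr Sa Su             
       1  2  3  4  5             
 6  7*  8  9 10 11 12            
13 14 15 16 17 18 19             
20 21 22 23 24 25 26             
27* 28 29* 30                    
                                 
                                 
                                 
                                 
                                 
                                 
                                 


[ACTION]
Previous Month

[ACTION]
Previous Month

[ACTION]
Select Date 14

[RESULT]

            July 2021            
Mo Tu We Th Fr Sa Su             
          1  2  3  4             
 5  6  7  8  9 10 11             
12 13 [14] 15 16 17 18           
19 20 21 22 23 24 25             
26 27 28 29 30 31                
                                 
                                 
                                 
                                 
                                 
                                 
                                 


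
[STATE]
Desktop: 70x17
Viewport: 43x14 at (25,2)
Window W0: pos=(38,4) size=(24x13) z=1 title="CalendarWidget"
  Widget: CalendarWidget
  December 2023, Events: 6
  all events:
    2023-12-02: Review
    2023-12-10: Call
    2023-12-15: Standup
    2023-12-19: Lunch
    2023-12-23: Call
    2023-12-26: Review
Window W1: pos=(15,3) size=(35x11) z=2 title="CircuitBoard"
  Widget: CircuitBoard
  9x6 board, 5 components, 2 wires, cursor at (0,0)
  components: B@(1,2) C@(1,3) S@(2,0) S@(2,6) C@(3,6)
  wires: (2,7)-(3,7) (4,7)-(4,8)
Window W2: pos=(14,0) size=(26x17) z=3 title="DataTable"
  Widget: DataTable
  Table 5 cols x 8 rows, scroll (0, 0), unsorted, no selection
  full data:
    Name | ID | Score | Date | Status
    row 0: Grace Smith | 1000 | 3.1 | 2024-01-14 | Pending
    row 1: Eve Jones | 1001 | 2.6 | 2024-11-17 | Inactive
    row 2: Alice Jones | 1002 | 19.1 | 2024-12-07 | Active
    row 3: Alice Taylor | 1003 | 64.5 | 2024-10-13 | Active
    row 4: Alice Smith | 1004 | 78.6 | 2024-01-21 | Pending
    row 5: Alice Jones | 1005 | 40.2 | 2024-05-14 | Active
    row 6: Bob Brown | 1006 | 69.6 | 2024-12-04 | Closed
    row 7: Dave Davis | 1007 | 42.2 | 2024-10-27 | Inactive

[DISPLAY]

──────────────┨                            
  │ID  │Score│┃━━━━━━━━━┓                  
──┼────┼─────┼┃         ┃━━━━━━━━━━━┓      
h │1000│3.1  │┃─────────┨dget       ┃      
  │1001│2.6  │┃         ┃───────────┨      
s │1002│19.1 │┃         ┃r 2023     ┃      
or│1003│64.5 │┃         ┃ Fr Sa Su  ┃      
h │1004│78.6 │┃         ┃  1  2*  3 ┃      
s │1005│40.2 │┃         ┃  8  9 10* ┃      
  │1006│69.6 │┃    S   ·┃ 15* 16 17 ┃      
  │1007│42.2 │┃        │┃1 22 23* 24┃      
              ┃━━━━━━━━━┛8 29 30 31 ┃      
              ┃                     ┃      
              ┃                     ┃      


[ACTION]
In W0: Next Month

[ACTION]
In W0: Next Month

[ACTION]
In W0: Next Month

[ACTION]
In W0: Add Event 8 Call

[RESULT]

──────────────┨                            
  │ID  │Score│┃━━━━━━━━━┓                  
──┼────┼─────┼┃         ┃━━━━━━━━━━━┓      
h │1000│3.1  │┃─────────┨dget       ┃      
  │1001│2.6  │┃         ┃───────────┨      
s │1002│19.1 │┃         ┃ 2024      ┃      
or│1003│64.5 │┃         ┃ Fr Sa Su  ┃      
h │1004│78.6 │┃         ┃  1  2  3  ┃      
s │1005│40.2 │┃         ┃  8*  9 10 ┃      
  │1006│69.6 │┃    S   ·┃ 15 16 17  ┃      
  │1007│42.2 │┃        │┃ 22 23 24  ┃      
              ┃━━━━━━━━━┛ 29 30 31  ┃      
              ┃                     ┃      
              ┃                     ┃      


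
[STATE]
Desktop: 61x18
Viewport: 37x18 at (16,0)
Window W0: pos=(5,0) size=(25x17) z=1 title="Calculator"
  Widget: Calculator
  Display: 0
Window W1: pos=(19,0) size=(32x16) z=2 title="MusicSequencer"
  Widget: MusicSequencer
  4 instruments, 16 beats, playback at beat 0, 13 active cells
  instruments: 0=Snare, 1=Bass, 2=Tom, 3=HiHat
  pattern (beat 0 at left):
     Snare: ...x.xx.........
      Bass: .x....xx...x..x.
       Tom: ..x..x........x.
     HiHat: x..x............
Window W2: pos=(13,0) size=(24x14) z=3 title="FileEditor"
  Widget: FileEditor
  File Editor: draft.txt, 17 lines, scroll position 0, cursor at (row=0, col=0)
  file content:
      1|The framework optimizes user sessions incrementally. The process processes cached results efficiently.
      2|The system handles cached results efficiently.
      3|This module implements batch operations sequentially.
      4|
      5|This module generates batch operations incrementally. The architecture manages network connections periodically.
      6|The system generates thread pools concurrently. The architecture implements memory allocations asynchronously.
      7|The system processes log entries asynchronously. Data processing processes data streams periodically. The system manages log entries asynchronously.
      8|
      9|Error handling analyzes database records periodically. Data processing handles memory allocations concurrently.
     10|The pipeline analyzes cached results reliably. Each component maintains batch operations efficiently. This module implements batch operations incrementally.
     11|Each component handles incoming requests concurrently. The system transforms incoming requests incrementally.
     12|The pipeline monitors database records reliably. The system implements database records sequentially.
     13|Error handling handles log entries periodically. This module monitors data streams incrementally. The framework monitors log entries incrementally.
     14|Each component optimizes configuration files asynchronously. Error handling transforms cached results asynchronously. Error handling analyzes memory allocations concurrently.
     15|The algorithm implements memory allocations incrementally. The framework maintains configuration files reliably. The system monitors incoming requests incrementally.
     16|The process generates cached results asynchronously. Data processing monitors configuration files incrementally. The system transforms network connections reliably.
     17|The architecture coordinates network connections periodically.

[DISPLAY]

━━━━━━━━━━━━━━━━━━━━┓━━━━━━━━━━━━━┓  
ileEditor           ┃             ┃  
────────────────────┨─────────────┨  
e framework optimiz▲┃12345        ┃  
e system handles ca█┃·····        ┃  
is module implement░┃█··█·        ┃  
                   ░┃···█·        ┃  
is module generates░┃·····        ┃  
e system generates ░┃             ┃  
e system processes ░┃             ┃  
                   ░┃             ┃  
ror handling analyz░┃             ┃  
e pipeline analyzes▼┃             ┃  
━━━━━━━━━━━━━━━━━━━━┛             ┃  
──┴┃                              ┃  
   ┗━━━━━━━━━━━━━━━━━━━━━━━━━━━━━━┛  
━━━━━━━━━━━━━┛                       
                                     


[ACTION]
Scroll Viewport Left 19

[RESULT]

     ┏━━━━━━━┏━━━━━━━━━━━━━━━━━━━━━━┓
     ┃ Calcul┃ FileEditor           ┃
     ┠───────┠──────────────────────┨
     ┃       ┃█he framework optimiz▲┃
     ┃┌───┬──┃The system handles ca█┃
     ┃│ 7 │ 8┃This module implement░┃
     ┃├───┼──┃                     ░┃
     ┃│ 4 │ 5┃This module generates░┃
     ┃├───┼──┃The system generates ░┃
     ┃│ 1 │ 2┃The system processes ░┃
     ┃├───┼──┃                     ░┃
     ┃│ 0 │ .┃Error handling analyz░┃
     ┃├───┼──┃The pipeline analyzes▼┃
     ┃│ C │ M┗━━━━━━━━━━━━━━━━━━━━━━┛
     ┃└───┴───┴───┴┃                 
     ┃             ┗━━━━━━━━━━━━━━━━━
     ┗━━━━━━━━━━━━━━━━━━━━━━━┛       
                                     


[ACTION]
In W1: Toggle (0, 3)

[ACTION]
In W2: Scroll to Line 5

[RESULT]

     ┏━━━━━━━┏━━━━━━━━━━━━━━━━━━━━━━┓
     ┃ Calcul┃ FileEditor           ┃
     ┠───────┠──────────────────────┨
     ┃       ┃This module generates▲┃
     ┃┌───┬──┃The system generates ░┃
     ┃│ 7 │ 8┃The system processes ░┃
     ┃├───┼──┃                     ░┃
     ┃│ 4 │ 5┃Error handling analyz░┃
     ┃├───┼──┃The pipeline analyzes█┃
     ┃│ 1 │ 2┃Each component handle░┃
     ┃├───┼──┃The pipeline monitors░┃
     ┃│ 0 │ .┃Error handling handle░┃
     ┃├───┼──┃Each component optimi▼┃
     ┃│ C │ M┗━━━━━━━━━━━━━━━━━━━━━━┛
     ┃└───┴───┴───┴┃                 
     ┃             ┗━━━━━━━━━━━━━━━━━
     ┗━━━━━━━━━━━━━━━━━━━━━━━┛       
                                     


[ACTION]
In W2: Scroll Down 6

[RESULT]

     ┏━━━━━━━┏━━━━━━━━━━━━━━━━━━━━━━┓
     ┃ Calcul┃ FileEditor           ┃
     ┠───────┠──────────────────────┨
     ┃       ┃                     ▲┃
     ┃┌───┬──┃Error handling analyz░┃
     ┃│ 7 │ 8┃The pipeline analyzes░┃
     ┃├───┼──┃Each component handle░┃
     ┃│ 4 │ 5┃The pipeline monitors░┃
     ┃├───┼──┃Error handling handle░┃
     ┃│ 1 │ 2┃Each component optimi░┃
     ┃├───┼──┃The algorithm impleme░┃
     ┃│ 0 │ .┃The process generates█┃
     ┃├───┼──┃The architecture coor▼┃
     ┃│ C │ M┗━━━━━━━━━━━━━━━━━━━━━━┛
     ┃└───┴───┴───┴┃                 
     ┃             ┗━━━━━━━━━━━━━━━━━
     ┗━━━━━━━━━━━━━━━━━━━━━━━┛       
                                     


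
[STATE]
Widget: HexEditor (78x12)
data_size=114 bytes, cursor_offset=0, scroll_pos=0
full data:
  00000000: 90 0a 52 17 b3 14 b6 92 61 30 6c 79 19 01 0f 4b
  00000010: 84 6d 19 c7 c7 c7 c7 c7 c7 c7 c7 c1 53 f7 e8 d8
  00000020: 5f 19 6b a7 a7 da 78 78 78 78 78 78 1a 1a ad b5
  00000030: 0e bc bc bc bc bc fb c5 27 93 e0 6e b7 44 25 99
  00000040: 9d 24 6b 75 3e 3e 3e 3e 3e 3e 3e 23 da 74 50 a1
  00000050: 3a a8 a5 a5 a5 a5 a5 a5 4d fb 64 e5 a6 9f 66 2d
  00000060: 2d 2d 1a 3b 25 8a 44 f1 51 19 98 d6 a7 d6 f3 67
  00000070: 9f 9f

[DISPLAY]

00000000  90 0a 52 17 b3 14 b6 92  61 30 6c 79 19 01 0f 4b  |..R.....a0ly...K|
00000010  84 6d 19 c7 c7 c7 c7 c7  c7 c7 c7 c1 53 f7 e8 d8  |.m..........S...|
00000020  5f 19 6b a7 a7 da 78 78  78 78 78 78 1a 1a ad b5  |_.k...xxxxxx....|
00000030  0e bc bc bc bc bc fb c5  27 93 e0 6e b7 44 25 99  |........'..n.D%.|
00000040  9d 24 6b 75 3e 3e 3e 3e  3e 3e 3e 23 da 74 50 a1  |.$ku>>>>>>>#.tP.|
00000050  3a a8 a5 a5 a5 a5 a5 a5  4d fb 64 e5 a6 9f 66 2d  |:.......M.d...f-|
00000060  2d 2d 1a 3b 25 8a 44 f1  51 19 98 d6 a7 d6 f3 67  |--.;%.D.Q......g|
00000070  9f 9f                                             |..              |
                                                                              
                                                                              
                                                                              
                                                                              


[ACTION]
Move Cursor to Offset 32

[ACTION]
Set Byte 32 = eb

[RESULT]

00000000  90 0a 52 17 b3 14 b6 92  61 30 6c 79 19 01 0f 4b  |..R.....a0ly...K|
00000010  84 6d 19 c7 c7 c7 c7 c7  c7 c7 c7 c1 53 f7 e8 d8  |.m..........S...|
00000020  EB 19 6b a7 a7 da 78 78  78 78 78 78 1a 1a ad b5  |..k...xxxxxx....|
00000030  0e bc bc bc bc bc fb c5  27 93 e0 6e b7 44 25 99  |........'..n.D%.|
00000040  9d 24 6b 75 3e 3e 3e 3e  3e 3e 3e 23 da 74 50 a1  |.$ku>>>>>>>#.tP.|
00000050  3a a8 a5 a5 a5 a5 a5 a5  4d fb 64 e5 a6 9f 66 2d  |:.......M.d...f-|
00000060  2d 2d 1a 3b 25 8a 44 f1  51 19 98 d6 a7 d6 f3 67  |--.;%.D.Q......g|
00000070  9f 9f                                             |..              |
                                                                              
                                                                              
                                                                              
                                                                              


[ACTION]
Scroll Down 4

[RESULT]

00000040  9d 24 6b 75 3e 3e 3e 3e  3e 3e 3e 23 da 74 50 a1  |.$ku>>>>>>>#.tP.|
00000050  3a a8 a5 a5 a5 a5 a5 a5  4d fb 64 e5 a6 9f 66 2d  |:.......M.d...f-|
00000060  2d 2d 1a 3b 25 8a 44 f1  51 19 98 d6 a7 d6 f3 67  |--.;%.D.Q......g|
00000070  9f 9f                                             |..              |
                                                                              
                                                                              
                                                                              
                                                                              
                                                                              
                                                                              
                                                                              
                                                                              
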